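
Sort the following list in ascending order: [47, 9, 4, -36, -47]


Original list: [47, 9, 4, -36, -47]
Repeatedly take the smallest remaining element:
  Remaining [47, 9, 4, -36, -47] -> smallest is -47
  Remaining [47, 9, 4, -36] -> smallest is -36
  Remaining [47, 9, 4] -> smallest is 4
  Remaining [47, 9] -> smallest is 9
  Remaining [47] -> smallest is 47
Collecting the picks in order gives the sorted list.
Final answer: [-47, -36, 4, 9, 47]


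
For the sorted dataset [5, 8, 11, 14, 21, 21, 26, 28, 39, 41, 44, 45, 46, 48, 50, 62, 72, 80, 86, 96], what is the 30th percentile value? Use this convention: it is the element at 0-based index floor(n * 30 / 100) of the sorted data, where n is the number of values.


The dataset has n = 20 elements.
Index = floor(20 * 30 / 100) = floor(600 / 100) = floor(6) = 6
Counting from index 0 in the sorted data, the element at index 6 is 26.
Final answer: 26


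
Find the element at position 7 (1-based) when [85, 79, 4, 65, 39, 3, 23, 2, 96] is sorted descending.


Sort descending: [96, 85, 79, 65, 39, 23, 4, 3, 2]
The 7th element (1-indexed) is at index 6.
Value = 4
Final answer: 4


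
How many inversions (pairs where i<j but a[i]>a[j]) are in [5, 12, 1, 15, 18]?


For each element, count the later elements that are smaller than it:
  5 (index 0): smaller elements after it = [1] -> 1
  12 (index 1): smaller elements after it = [1] -> 1
  1 (index 2): smaller elements after it = [] -> 0
  15 (index 3): smaller elements after it = [] -> 0
Total inversions = 1 + 1 + 0 + 0 = 2
Final answer: 2


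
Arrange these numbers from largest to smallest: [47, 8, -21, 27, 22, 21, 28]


Original list: [47, 8, -21, 27, 22, 21, 28]
Repeatedly take the largest remaining element:
  Remaining [47, 8, -21, 27, 22, 21, 28] -> largest is 47
  Remaining [8, -21, 27, 22, 21, 28] -> largest is 28
  Remaining [8, -21, 27, 22, 21] -> largest is 27
  Remaining [8, -21, 22, 21] -> largest is 22
  Remaining [8, -21, 21] -> largest is 21
  Remaining [8, -21] -> largest is 8
  Remaining [-21] -> largest is -21
Collecting the picks in order gives the descending list.
Final answer: [47, 28, 27, 22, 21, 8, -21]


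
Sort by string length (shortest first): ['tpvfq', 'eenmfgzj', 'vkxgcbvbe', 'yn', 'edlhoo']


Compute lengths:
  'tpvfq' has length 5
  'eenmfgzj' has length 8
  'vkxgcbvbe' has length 9
  'yn' has length 2
  'edlhoo' has length 6
Lengths in increasing order: 2 < 5 < 6 < 8 < 9
Listing the words in that order gives the answer.
Final answer: ['yn', 'tpvfq', 'edlhoo', 'eenmfgzj', 'vkxgcbvbe']


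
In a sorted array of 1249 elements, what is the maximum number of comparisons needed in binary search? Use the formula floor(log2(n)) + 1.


Binary search halves the search space each step.
Maximum comparisons = floor(log2(1249)) + 1
log2(1249) = 10.2866
floor(log2(1249)) = 10, so 10 + 1 = 11
Final answer: 11


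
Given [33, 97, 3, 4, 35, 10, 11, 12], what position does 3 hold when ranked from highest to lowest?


Sort descending: [97, 35, 33, 12, 11, 10, 4, 3]
Find 3 in the sorted list.
3 is at position 8.
Final answer: 8


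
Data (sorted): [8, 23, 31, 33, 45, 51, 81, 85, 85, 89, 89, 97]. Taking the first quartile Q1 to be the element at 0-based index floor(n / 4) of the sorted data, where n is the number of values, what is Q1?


The list has n = 12 elements.
Q1 index = floor(12 / 4) = floor(3) = 3
Counting from index 0 in the sorted data, the element at index 3 is 33.
Final answer: 33


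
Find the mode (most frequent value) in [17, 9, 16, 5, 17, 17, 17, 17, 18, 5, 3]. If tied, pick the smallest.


Count the frequency of each value:
  3 appears 1 time(s)
  5 appears 2 time(s)
  9 appears 1 time(s)
  16 appears 1 time(s)
  17 appears 5 time(s)
  18 appears 1 time(s)
Maximum frequency is 5.
Only 17 reaches that frequency, so it is the mode.
Final answer: 17


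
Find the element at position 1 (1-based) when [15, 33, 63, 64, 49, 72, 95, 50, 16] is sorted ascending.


Sort ascending: [15, 16, 33, 49, 50, 63, 64, 72, 95]
The 1st element (1-indexed) is at index 0.
Value = 15
Final answer: 15


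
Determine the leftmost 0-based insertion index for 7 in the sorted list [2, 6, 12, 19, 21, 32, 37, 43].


List is sorted: [2, 6, 12, 19, 21, 32, 37, 43]
We need the leftmost position where 7 can be inserted, i.e. the first index whose element is >= 7 (or the end of the list if none is).
Binary search with low=0, high=8 (0-based indices):
  low=0, high=8, mid=4: a[4]=21 >= 7, so high = 4
  low=0, high=4, mid=2: a[2]=12 >= 7, so high = 2
  low=0, high=2, mid=1: a[1]=6 < 7, so low = 2
Now low = high = 2, so the insertion index is 2.
Final answer: 2


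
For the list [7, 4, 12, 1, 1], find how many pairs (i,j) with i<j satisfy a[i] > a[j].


For each element, count the later elements that are smaller than it:
  7 (index 0): smaller elements after it = [4, 1, 1] -> 3
  4 (index 1): smaller elements after it = [1, 1] -> 2
  12 (index 2): smaller elements after it = [1, 1] -> 2
  1 (index 3): smaller elements after it = [] -> 0
Total inversions = 3 + 2 + 2 + 0 = 7
Final answer: 7


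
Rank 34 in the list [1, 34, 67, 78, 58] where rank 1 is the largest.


Sort descending: [78, 67, 58, 34, 1]
Find 34 in the sorted list.
34 is at position 4.
Final answer: 4


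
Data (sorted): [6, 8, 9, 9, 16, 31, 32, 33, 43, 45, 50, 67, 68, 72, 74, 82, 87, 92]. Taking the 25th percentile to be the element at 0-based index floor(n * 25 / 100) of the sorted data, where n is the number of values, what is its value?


The dataset has n = 18 elements.
Index = floor(18 * 25 / 100) = floor(450 / 100) = floor(4.5) = 4
Counting from index 0 in the sorted data, the element at index 4 is 16.
Final answer: 16


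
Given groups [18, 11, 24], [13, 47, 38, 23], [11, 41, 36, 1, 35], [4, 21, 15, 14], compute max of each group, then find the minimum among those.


Find max of each group:
  Group 1: [18, 11, 24] -> max = 24
  Group 2: [13, 47, 38, 23] -> max = 47
  Group 3: [11, 41, 36, 1, 35] -> max = 41
  Group 4: [4, 21, 15, 14] -> max = 21
Maxes: [24, 47, 41, 21]
Minimum of maxes = 21
Final answer: 21


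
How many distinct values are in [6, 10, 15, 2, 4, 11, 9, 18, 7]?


List all unique values:
Distinct values: [2, 4, 6, 7, 9, 10, 11, 15, 18]
Count = 9
Final answer: 9


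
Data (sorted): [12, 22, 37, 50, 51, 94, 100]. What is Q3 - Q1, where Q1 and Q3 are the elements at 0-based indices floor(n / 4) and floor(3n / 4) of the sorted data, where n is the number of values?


The data has n = 7 elements.
Q1 index = floor(7 / 4) = floor(1.75) = 1; Q3 index = floor(3 * 7 / 4) = floor(5.25) = 5
Q1 = element at index 1 = 22
Q3 = element at index 5 = 94
IQR = 94 - 22 = 72
Final answer: 72


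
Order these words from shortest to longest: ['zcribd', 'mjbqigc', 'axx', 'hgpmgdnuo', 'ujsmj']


Compute lengths:
  'zcribd' has length 6
  'mjbqigc' has length 7
  'axx' has length 3
  'hgpmgdnuo' has length 9
  'ujsmj' has length 5
Lengths in increasing order: 3 < 5 < 6 < 7 < 9
Listing the words in that order gives the answer.
Final answer: ['axx', 'ujsmj', 'zcribd', 'mjbqigc', 'hgpmgdnuo']


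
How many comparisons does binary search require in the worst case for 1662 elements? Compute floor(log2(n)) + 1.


Binary search halves the search space each step.
Maximum comparisons = floor(log2(1662)) + 1
log2(1662) = 10.6987
floor(log2(1662)) = 10, so 10 + 1 = 11
Final answer: 11


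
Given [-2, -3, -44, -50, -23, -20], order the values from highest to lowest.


Original list: [-2, -3, -44, -50, -23, -20]
Repeatedly take the largest remaining element:
  Remaining [-2, -3, -44, -50, -23, -20] -> largest is -2
  Remaining [-3, -44, -50, -23, -20] -> largest is -3
  Remaining [-44, -50, -23, -20] -> largest is -20
  Remaining [-44, -50, -23] -> largest is -23
  Remaining [-44, -50] -> largest is -44
  Remaining [-50] -> largest is -50
Collecting the picks in order gives the descending list.
Final answer: [-2, -3, -20, -23, -44, -50]


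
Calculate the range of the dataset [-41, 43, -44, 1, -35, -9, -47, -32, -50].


Maximum value: 43
Minimum value: -50
Range = 43 - (-50) = 93
Final answer: 93


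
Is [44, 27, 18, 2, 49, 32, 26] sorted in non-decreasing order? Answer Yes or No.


Check consecutive pairs:
  44 <= 27? False
  27 <= 18? False
  18 <= 2? False
  2 <= 49? True
  49 <= 32? False
  32 <= 26? False
5 consecutive pair(s) are out of order, so the list is not sorted.
Final answer: No


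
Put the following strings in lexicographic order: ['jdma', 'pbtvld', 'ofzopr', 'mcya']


Compare strings character by character (the first differing letter decides):
  'jdma' < 'mcya' since 'j' < 'm' at position 1
  'mcya' < 'ofzopr' since 'm' < 'o' at position 1
  'ofzopr' < 'pbtvld' since 'o' < 'p' at position 1
Chaining these comparisons gives the alphabetical order.
Final answer: ['jdma', 'mcya', 'ofzopr', 'pbtvld']


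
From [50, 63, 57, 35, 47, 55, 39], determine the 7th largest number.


Sort descending: [63, 57, 55, 50, 47, 39, 35]
The 7th element (1-indexed) is at index 6.
Value = 35
Final answer: 35


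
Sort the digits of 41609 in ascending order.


The number 41609 has digits: 4, 1, 6, 0, 9
Sorted: 0, 1, 4, 6, 9
Joining the sorted digits gives the result.
Final answer: 01469


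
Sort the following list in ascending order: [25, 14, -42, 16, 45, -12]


Original list: [25, 14, -42, 16, 45, -12]
Repeatedly take the smallest remaining element:
  Remaining [25, 14, -42, 16, 45, -12] -> smallest is -42
  Remaining [25, 14, 16, 45, -12] -> smallest is -12
  Remaining [25, 14, 16, 45] -> smallest is 14
  Remaining [25, 16, 45] -> smallest is 16
  Remaining [25, 45] -> smallest is 25
  Remaining [45] -> smallest is 45
Collecting the picks in order gives the sorted list.
Final answer: [-42, -12, 14, 16, 25, 45]


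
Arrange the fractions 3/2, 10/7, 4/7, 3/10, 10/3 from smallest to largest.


Convert to decimal for comparison:
  3/2 = 1.5
  10/7 = 1.4286
  4/7 = 0.5714
  3/10 = 0.3
  10/3 = 3.3333
Decimals in increasing order: 0.3 < 0.5714 < 1.4286 < 1.5 < 3.3333
Writing each back as its fraction gives the sorted order.
Final answer: 3/10, 4/7, 10/7, 3/2, 10/3


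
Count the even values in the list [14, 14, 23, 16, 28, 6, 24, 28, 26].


Check each element:
  14 is even
  14 is even
  23 is odd
  16 is even
  28 is even
  6 is even
  24 is even
  28 is even
  26 is even
Evens: [14, 14, 16, 28, 6, 24, 28, 26]
Count of evens = 8
Final answer: 8


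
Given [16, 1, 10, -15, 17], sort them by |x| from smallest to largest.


Compute absolute values:
  |16| = 16
  |1| = 1
  |10| = 10
  |-15| = 15
  |17| = 17
Absolute values in increasing order: 1 < 10 < 15 < 16 < 17
Listing the original numbers in that order gives the answer.
Final answer: [1, 10, -15, 16, 17]


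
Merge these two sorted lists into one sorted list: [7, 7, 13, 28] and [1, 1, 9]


List A: [7, 7, 13, 28]
List B: [1, 1, 9]
Repeatedly compare the front elements and take the smaller:
  7 vs 1 -> take 1
  7 vs 1 -> take 1
  7 vs 9 -> take 7
  7 vs 9 -> take 7
  13 vs 9 -> take 9
  B is exhausted; append the rest of A: [13, 28]
Final answer: [1, 1, 7, 7, 9, 13, 28]


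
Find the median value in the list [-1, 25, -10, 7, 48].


First, sort the list: [-10, -1, 7, 25, 48]
The list has 5 elements (odd count).
The middle index is 2 (0-based), and the element there is 7.
Final answer: 7


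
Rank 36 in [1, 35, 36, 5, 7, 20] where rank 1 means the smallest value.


Sort ascending: [1, 5, 7, 20, 35, 36]
Find 36 in the sorted list.
36 is at position 6 (1-indexed).
Final answer: 6


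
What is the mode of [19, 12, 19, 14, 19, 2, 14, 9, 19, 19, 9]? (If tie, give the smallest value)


Count the frequency of each value:
  2 appears 1 time(s)
  9 appears 2 time(s)
  12 appears 1 time(s)
  14 appears 2 time(s)
  19 appears 5 time(s)
Maximum frequency is 5.
Only 19 reaches that frequency, so it is the mode.
Final answer: 19


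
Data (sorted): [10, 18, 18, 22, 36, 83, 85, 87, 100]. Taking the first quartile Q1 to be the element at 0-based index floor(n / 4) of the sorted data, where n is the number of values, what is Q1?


The list has n = 9 elements.
Q1 index = floor(9 / 4) = floor(2.25) = 2
Counting from index 0 in the sorted data, the element at index 2 is 18.
Final answer: 18


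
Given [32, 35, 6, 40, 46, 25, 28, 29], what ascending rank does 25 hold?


Sort ascending: [6, 25, 28, 29, 32, 35, 40, 46]
Find 25 in the sorted list.
25 is at position 2 (1-indexed).
Final answer: 2


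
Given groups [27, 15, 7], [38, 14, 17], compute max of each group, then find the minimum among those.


Find max of each group:
  Group 1: [27, 15, 7] -> max = 27
  Group 2: [38, 14, 17] -> max = 38
Maxes: [27, 38]
Minimum of maxes = 27
Final answer: 27


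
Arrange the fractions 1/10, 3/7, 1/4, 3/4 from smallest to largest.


Convert to decimal for comparison:
  1/10 = 0.1
  3/7 = 0.4286
  1/4 = 0.25
  3/4 = 0.75
Decimals in increasing order: 0.1 < 0.25 < 0.4286 < 0.75
Writing each back as its fraction gives the sorted order.
Final answer: 1/10, 1/4, 3/7, 3/4


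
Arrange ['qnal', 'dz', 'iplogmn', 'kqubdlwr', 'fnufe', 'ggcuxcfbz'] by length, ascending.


Compute lengths:
  'qnal' has length 4
  'dz' has length 2
  'iplogmn' has length 7
  'kqubdlwr' has length 8
  'fnufe' has length 5
  'ggcuxcfbz' has length 9
Lengths in increasing order: 2 < 4 < 5 < 7 < 8 < 9
Listing the words in that order gives the answer.
Final answer: ['dz', 'qnal', 'fnufe', 'iplogmn', 'kqubdlwr', 'ggcuxcfbz']


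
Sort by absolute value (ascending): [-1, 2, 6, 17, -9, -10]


Compute absolute values:
  |-1| = 1
  |2| = 2
  |6| = 6
  |17| = 17
  |-9| = 9
  |-10| = 10
Absolute values in increasing order: 1 < 2 < 6 < 9 < 10 < 17
Listing the original numbers in that order gives the answer.
Final answer: [-1, 2, 6, -9, -10, 17]


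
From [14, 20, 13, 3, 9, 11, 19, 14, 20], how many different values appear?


List all unique values:
Distinct values: [3, 9, 11, 13, 14, 19, 20]
Count = 7
Final answer: 7


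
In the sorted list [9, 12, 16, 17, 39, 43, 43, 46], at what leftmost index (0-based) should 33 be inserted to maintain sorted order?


List is sorted: [9, 12, 16, 17, 39, 43, 43, 46]
We need the leftmost position where 33 can be inserted, i.e. the first index whose element is >= 33 (or the end of the list if none is).
Binary search with low=0, high=8 (0-based indices):
  low=0, high=8, mid=4: a[4]=39 >= 33, so high = 4
  low=0, high=4, mid=2: a[2]=16 < 33, so low = 3
  low=3, high=4, mid=3: a[3]=17 < 33, so low = 4
Now low = high = 4, so the insertion index is 4.
Final answer: 4


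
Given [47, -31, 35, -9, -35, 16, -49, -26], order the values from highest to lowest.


Original list: [47, -31, 35, -9, -35, 16, -49, -26]
Repeatedly take the largest remaining element:
  Remaining [47, -31, 35, -9, -35, 16, -49, -26] -> largest is 47
  Remaining [-31, 35, -9, -35, 16, -49, -26] -> largest is 35
  Remaining [-31, -9, -35, 16, -49, -26] -> largest is 16
  Remaining [-31, -9, -35, -49, -26] -> largest is -9
  Remaining [-31, -35, -49, -26] -> largest is -26
  Remaining [-31, -35, -49] -> largest is -31
  Remaining [-35, -49] -> largest is -35
  Remaining [-49] -> largest is -49
Collecting the picks in order gives the descending list.
Final answer: [47, 35, 16, -9, -26, -31, -35, -49]


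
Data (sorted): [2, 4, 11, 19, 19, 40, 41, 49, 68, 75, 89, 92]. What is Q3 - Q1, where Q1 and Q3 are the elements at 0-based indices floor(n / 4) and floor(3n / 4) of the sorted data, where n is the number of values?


The data has n = 12 elements.
Q1 index = floor(12 / 4) = floor(3) = 3; Q3 index = floor(3 * 12 / 4) = floor(9) = 9
Q1 = element at index 3 = 19
Q3 = element at index 9 = 75
IQR = 75 - 19 = 56
Final answer: 56


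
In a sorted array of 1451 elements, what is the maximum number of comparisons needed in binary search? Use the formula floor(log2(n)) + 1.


Binary search halves the search space each step.
Maximum comparisons = floor(log2(1451)) + 1
log2(1451) = 10.5028
floor(log2(1451)) = 10, so 10 + 1 = 11
Final answer: 11


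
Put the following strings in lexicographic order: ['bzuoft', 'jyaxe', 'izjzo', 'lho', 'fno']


Compare strings character by character (the first differing letter decides):
  'bzuoft' < 'fno' since 'b' < 'f' at position 1
  'fno' < 'izjzo' since 'f' < 'i' at position 1
  'izjzo' < 'jyaxe' since 'i' < 'j' at position 1
  'jyaxe' < 'lho' since 'j' < 'l' at position 1
Chaining these comparisons gives the alphabetical order.
Final answer: ['bzuoft', 'fno', 'izjzo', 'jyaxe', 'lho']


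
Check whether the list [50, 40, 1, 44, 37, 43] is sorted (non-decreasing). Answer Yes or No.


Check consecutive pairs:
  50 <= 40? False
  40 <= 1? False
  1 <= 44? True
  44 <= 37? False
  37 <= 43? True
3 consecutive pair(s) are out of order, so the list is not sorted.
Final answer: No


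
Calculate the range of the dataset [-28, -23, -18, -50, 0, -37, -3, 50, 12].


Maximum value: 50
Minimum value: -50
Range = 50 - (-50) = 100
Final answer: 100


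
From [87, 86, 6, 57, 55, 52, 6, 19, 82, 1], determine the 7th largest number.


Sort descending: [87, 86, 82, 57, 55, 52, 19, 6, 6, 1]
The 7th element (1-indexed) is at index 6.
Value = 19
Final answer: 19


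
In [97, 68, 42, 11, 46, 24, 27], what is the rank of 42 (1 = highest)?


Sort descending: [97, 68, 46, 42, 27, 24, 11]
Find 42 in the sorted list.
42 is at position 4.
Final answer: 4


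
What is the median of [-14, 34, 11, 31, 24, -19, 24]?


First, sort the list: [-19, -14, 11, 24, 24, 31, 34]
The list has 7 elements (odd count).
The middle index is 3 (0-based), and the element there is 24.
Final answer: 24


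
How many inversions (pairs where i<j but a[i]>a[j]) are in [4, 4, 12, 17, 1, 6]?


For each element, count the later elements that are smaller than it:
  4 (index 0): smaller elements after it = [1] -> 1
  4 (index 1): smaller elements after it = [1] -> 1
  12 (index 2): smaller elements after it = [1, 6] -> 2
  17 (index 3): smaller elements after it = [1, 6] -> 2
  1 (index 4): smaller elements after it = [] -> 0
Total inversions = 1 + 1 + 2 + 2 + 0 = 6
Final answer: 6


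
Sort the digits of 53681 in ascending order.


The number 53681 has digits: 5, 3, 6, 8, 1
Sorted: 1, 3, 5, 6, 8
Joining the sorted digits gives the result.
Final answer: 13568


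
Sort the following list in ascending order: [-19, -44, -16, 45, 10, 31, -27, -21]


Original list: [-19, -44, -16, 45, 10, 31, -27, -21]
Repeatedly take the smallest remaining element:
  Remaining [-19, -44, -16, 45, 10, 31, -27, -21] -> smallest is -44
  Remaining [-19, -16, 45, 10, 31, -27, -21] -> smallest is -27
  Remaining [-19, -16, 45, 10, 31, -21] -> smallest is -21
  Remaining [-19, -16, 45, 10, 31] -> smallest is -19
  Remaining [-16, 45, 10, 31] -> smallest is -16
  Remaining [45, 10, 31] -> smallest is 10
  Remaining [45, 31] -> smallest is 31
  Remaining [45] -> smallest is 45
Collecting the picks in order gives the sorted list.
Final answer: [-44, -27, -21, -19, -16, 10, 31, 45]


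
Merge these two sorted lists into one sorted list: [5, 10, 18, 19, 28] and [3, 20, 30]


List A: [5, 10, 18, 19, 28]
List B: [3, 20, 30]
Repeatedly compare the front elements and take the smaller:
  5 vs 3 -> take 3
  5 vs 20 -> take 5
  10 vs 20 -> take 10
  18 vs 20 -> take 18
  19 vs 20 -> take 19
  28 vs 20 -> take 20
  28 vs 30 -> take 28
  A is exhausted; append the rest of B: [30]
Final answer: [3, 5, 10, 18, 19, 20, 28, 30]


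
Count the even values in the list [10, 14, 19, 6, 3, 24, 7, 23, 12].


Check each element:
  10 is even
  14 is even
  19 is odd
  6 is even
  3 is odd
  24 is even
  7 is odd
  23 is odd
  12 is even
Evens: [10, 14, 6, 24, 12]
Count of evens = 5
Final answer: 5


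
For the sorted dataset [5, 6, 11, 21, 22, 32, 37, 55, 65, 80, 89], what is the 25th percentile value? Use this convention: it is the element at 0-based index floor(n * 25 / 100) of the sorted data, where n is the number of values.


The dataset has n = 11 elements.
Index = floor(11 * 25 / 100) = floor(275 / 100) = floor(2.75) = 2
Counting from index 0 in the sorted data, the element at index 2 is 11.
Final answer: 11


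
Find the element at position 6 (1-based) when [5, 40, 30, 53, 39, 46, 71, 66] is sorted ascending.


Sort ascending: [5, 30, 39, 40, 46, 53, 66, 71]
The 6th element (1-indexed) is at index 5.
Value = 53
Final answer: 53


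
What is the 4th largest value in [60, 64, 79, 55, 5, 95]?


Sort descending: [95, 79, 64, 60, 55, 5]
The 4th element (1-indexed) is at index 3.
Value = 60
Final answer: 60


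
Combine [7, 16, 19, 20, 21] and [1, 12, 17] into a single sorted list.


List A: [7, 16, 19, 20, 21]
List B: [1, 12, 17]
Repeatedly compare the front elements and take the smaller:
  7 vs 1 -> take 1
  7 vs 12 -> take 7
  16 vs 12 -> take 12
  16 vs 17 -> take 16
  19 vs 17 -> take 17
  B is exhausted; append the rest of A: [19, 20, 21]
Final answer: [1, 7, 12, 16, 17, 19, 20, 21]


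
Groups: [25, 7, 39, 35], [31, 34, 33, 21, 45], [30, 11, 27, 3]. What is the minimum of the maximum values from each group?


Find max of each group:
  Group 1: [25, 7, 39, 35] -> max = 39
  Group 2: [31, 34, 33, 21, 45] -> max = 45
  Group 3: [30, 11, 27, 3] -> max = 30
Maxes: [39, 45, 30]
Minimum of maxes = 30
Final answer: 30


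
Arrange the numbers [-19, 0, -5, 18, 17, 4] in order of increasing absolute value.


Compute absolute values:
  |-19| = 19
  |0| = 0
  |-5| = 5
  |18| = 18
  |17| = 17
  |4| = 4
Absolute values in increasing order: 0 < 4 < 5 < 17 < 18 < 19
Listing the original numbers in that order gives the answer.
Final answer: [0, 4, -5, 17, 18, -19]


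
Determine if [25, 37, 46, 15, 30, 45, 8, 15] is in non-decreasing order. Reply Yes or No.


Check consecutive pairs:
  25 <= 37? True
  37 <= 46? True
  46 <= 15? False
  15 <= 30? True
  30 <= 45? True
  45 <= 8? False
  8 <= 15? True
2 consecutive pair(s) are out of order, so the list is not sorted.
Final answer: No


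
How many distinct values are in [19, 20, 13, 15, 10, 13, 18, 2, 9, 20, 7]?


List all unique values:
Distinct values: [2, 7, 9, 10, 13, 15, 18, 19, 20]
Count = 9
Final answer: 9


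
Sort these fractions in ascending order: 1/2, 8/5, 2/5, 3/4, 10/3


Convert to decimal for comparison:
  1/2 = 0.5
  8/5 = 1.6
  2/5 = 0.4
  3/4 = 0.75
  10/3 = 3.3333
Decimals in increasing order: 0.4 < 0.5 < 0.75 < 1.6 < 3.3333
Writing each back as its fraction gives the sorted order.
Final answer: 2/5, 1/2, 3/4, 8/5, 10/3


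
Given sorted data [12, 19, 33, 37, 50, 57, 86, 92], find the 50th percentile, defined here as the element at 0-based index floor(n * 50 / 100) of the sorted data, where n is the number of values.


The dataset has n = 8 elements.
Index = floor(8 * 50 / 100) = floor(400 / 100) = floor(4) = 4
Counting from index 0 in the sorted data, the element at index 4 is 50.
Final answer: 50


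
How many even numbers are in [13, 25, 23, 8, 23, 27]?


Check each element:
  13 is odd
  25 is odd
  23 is odd
  8 is even
  23 is odd
  27 is odd
Evens: [8]
Count of evens = 1
Final answer: 1


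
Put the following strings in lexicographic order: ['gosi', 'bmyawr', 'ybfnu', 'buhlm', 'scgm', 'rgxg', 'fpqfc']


Compare strings character by character (the first differing letter decides):
  'bmyawr' < 'buhlm' since 'm' < 'u' at position 2
  'buhlm' < 'fpqfc' since 'b' < 'f' at position 1
  'fpqfc' < 'gosi' since 'f' < 'g' at position 1
  'gosi' < 'rgxg' since 'g' < 'r' at position 1
  'rgxg' < 'scgm' since 'r' < 's' at position 1
  'scgm' < 'ybfnu' since 's' < 'y' at position 1
Chaining these comparisons gives the alphabetical order.
Final answer: ['bmyawr', 'buhlm', 'fpqfc', 'gosi', 'rgxg', 'scgm', 'ybfnu']


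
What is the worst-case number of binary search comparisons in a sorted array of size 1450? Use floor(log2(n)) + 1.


Binary search halves the search space each step.
Maximum comparisons = floor(log2(1450)) + 1
log2(1450) = 10.5018
floor(log2(1450)) = 10, so 10 + 1 = 11
Final answer: 11


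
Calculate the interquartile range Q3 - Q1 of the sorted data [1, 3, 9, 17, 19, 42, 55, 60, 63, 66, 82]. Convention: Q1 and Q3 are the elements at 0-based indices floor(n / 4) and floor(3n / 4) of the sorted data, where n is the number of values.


The data has n = 11 elements.
Q1 index = floor(11 / 4) = floor(2.75) = 2; Q3 index = floor(3 * 11 / 4) = floor(8.25) = 8
Q1 = element at index 2 = 9
Q3 = element at index 8 = 63
IQR = 63 - 9 = 54
Final answer: 54


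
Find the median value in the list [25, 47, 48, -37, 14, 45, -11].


First, sort the list: [-37, -11, 14, 25, 45, 47, 48]
The list has 7 elements (odd count).
The middle index is 3 (0-based), and the element there is 25.
Final answer: 25


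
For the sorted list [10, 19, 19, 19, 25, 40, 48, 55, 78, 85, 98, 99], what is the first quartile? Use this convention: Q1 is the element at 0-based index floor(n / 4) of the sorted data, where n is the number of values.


The list has n = 12 elements.
Q1 index = floor(12 / 4) = floor(3) = 3
Counting from index 0 in the sorted data, the element at index 3 is 19.
Final answer: 19


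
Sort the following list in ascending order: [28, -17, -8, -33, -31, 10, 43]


Original list: [28, -17, -8, -33, -31, 10, 43]
Repeatedly take the smallest remaining element:
  Remaining [28, -17, -8, -33, -31, 10, 43] -> smallest is -33
  Remaining [28, -17, -8, -31, 10, 43] -> smallest is -31
  Remaining [28, -17, -8, 10, 43] -> smallest is -17
  Remaining [28, -8, 10, 43] -> smallest is -8
  Remaining [28, 10, 43] -> smallest is 10
  Remaining [28, 43] -> smallest is 28
  Remaining [43] -> smallest is 43
Collecting the picks in order gives the sorted list.
Final answer: [-33, -31, -17, -8, 10, 28, 43]


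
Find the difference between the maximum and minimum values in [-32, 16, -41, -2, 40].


Maximum value: 40
Minimum value: -41
Range = 40 - (-41) = 81
Final answer: 81


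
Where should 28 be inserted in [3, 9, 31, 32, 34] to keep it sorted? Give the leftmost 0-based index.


List is sorted: [3, 9, 31, 32, 34]
We need the leftmost position where 28 can be inserted, i.e. the first index whose element is >= 28 (or the end of the list if none is).
Binary search with low=0, high=5 (0-based indices):
  low=0, high=5, mid=2: a[2]=31 >= 28, so high = 2
  low=0, high=2, mid=1: a[1]=9 < 28, so low = 2
Now low = high = 2, so the insertion index is 2.
Final answer: 2


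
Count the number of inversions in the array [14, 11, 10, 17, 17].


For each element, count the later elements that are smaller than it:
  14 (index 0): smaller elements after it = [11, 10] -> 2
  11 (index 1): smaller elements after it = [10] -> 1
  10 (index 2): smaller elements after it = [] -> 0
  17 (index 3): smaller elements after it = [] -> 0
Total inversions = 2 + 1 + 0 + 0 = 3
Final answer: 3


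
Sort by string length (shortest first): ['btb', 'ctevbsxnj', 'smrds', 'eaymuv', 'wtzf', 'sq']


Compute lengths:
  'btb' has length 3
  'ctevbsxnj' has length 9
  'smrds' has length 5
  'eaymuv' has length 6
  'wtzf' has length 4
  'sq' has length 2
Lengths in increasing order: 2 < 3 < 4 < 5 < 6 < 9
Listing the words in that order gives the answer.
Final answer: ['sq', 'btb', 'wtzf', 'smrds', 'eaymuv', 'ctevbsxnj']


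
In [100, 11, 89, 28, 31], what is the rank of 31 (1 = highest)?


Sort descending: [100, 89, 31, 28, 11]
Find 31 in the sorted list.
31 is at position 3.
Final answer: 3


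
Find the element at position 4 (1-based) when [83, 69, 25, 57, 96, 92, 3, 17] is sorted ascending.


Sort ascending: [3, 17, 25, 57, 69, 83, 92, 96]
The 4th element (1-indexed) is at index 3.
Value = 57
Final answer: 57


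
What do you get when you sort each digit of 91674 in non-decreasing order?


The number 91674 has digits: 9, 1, 6, 7, 4
Sorted: 1, 4, 6, 7, 9
Joining the sorted digits gives the result.
Final answer: 14679


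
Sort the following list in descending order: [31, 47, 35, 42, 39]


Original list: [31, 47, 35, 42, 39]
Repeatedly take the largest remaining element:
  Remaining [31, 47, 35, 42, 39] -> largest is 47
  Remaining [31, 35, 42, 39] -> largest is 42
  Remaining [31, 35, 39] -> largest is 39
  Remaining [31, 35] -> largest is 35
  Remaining [31] -> largest is 31
Collecting the picks in order gives the descending list.
Final answer: [47, 42, 39, 35, 31]


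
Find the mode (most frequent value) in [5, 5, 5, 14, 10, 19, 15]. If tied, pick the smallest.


Count the frequency of each value:
  5 appears 3 time(s)
  10 appears 1 time(s)
  14 appears 1 time(s)
  15 appears 1 time(s)
  19 appears 1 time(s)
Maximum frequency is 3.
Only 5 reaches that frequency, so it is the mode.
Final answer: 5


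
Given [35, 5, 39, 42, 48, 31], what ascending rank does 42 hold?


Sort ascending: [5, 31, 35, 39, 42, 48]
Find 42 in the sorted list.
42 is at position 5 (1-indexed).
Final answer: 5


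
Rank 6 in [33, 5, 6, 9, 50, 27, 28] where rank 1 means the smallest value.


Sort ascending: [5, 6, 9, 27, 28, 33, 50]
Find 6 in the sorted list.
6 is at position 2 (1-indexed).
Final answer: 2


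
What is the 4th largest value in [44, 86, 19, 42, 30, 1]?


Sort descending: [86, 44, 42, 30, 19, 1]
The 4th element (1-indexed) is at index 3.
Value = 30
Final answer: 30


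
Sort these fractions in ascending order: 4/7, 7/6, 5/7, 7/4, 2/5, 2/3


Convert to decimal for comparison:
  4/7 = 0.5714
  7/6 = 1.1667
  5/7 = 0.7143
  7/4 = 1.75
  2/5 = 0.4
  2/3 = 0.6667
Decimals in increasing order: 0.4 < 0.5714 < 0.6667 < 0.7143 < 1.1667 < 1.75
Writing each back as its fraction gives the sorted order.
Final answer: 2/5, 4/7, 2/3, 5/7, 7/6, 7/4


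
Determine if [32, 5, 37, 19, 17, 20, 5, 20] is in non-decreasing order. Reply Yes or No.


Check consecutive pairs:
  32 <= 5? False
  5 <= 37? True
  37 <= 19? False
  19 <= 17? False
  17 <= 20? True
  20 <= 5? False
  5 <= 20? True
4 consecutive pair(s) are out of order, so the list is not sorted.
Final answer: No


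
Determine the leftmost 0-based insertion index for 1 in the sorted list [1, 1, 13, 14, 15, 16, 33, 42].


List is sorted: [1, 1, 13, 14, 15, 16, 33, 42]
We need the leftmost position where 1 can be inserted, i.e. the first index whose element is >= 1 (or the end of the list if none is).
Binary search with low=0, high=8 (0-based indices):
  low=0, high=8, mid=4: a[4]=15 >= 1, so high = 4
  low=0, high=4, mid=2: a[2]=13 >= 1, so high = 2
  low=0, high=2, mid=1: a[1]=1 >= 1, so high = 1
  low=0, high=1, mid=0: a[0]=1 >= 1, so high = 0
Now low = high = 0, so the insertion index is 0.
Final answer: 0


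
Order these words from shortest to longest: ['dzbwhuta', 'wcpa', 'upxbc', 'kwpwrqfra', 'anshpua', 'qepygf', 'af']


Compute lengths:
  'dzbwhuta' has length 8
  'wcpa' has length 4
  'upxbc' has length 5
  'kwpwrqfra' has length 9
  'anshpua' has length 7
  'qepygf' has length 6
  'af' has length 2
Lengths in increasing order: 2 < 4 < 5 < 6 < 7 < 8 < 9
Listing the words in that order gives the answer.
Final answer: ['af', 'wcpa', 'upxbc', 'qepygf', 'anshpua', 'dzbwhuta', 'kwpwrqfra']


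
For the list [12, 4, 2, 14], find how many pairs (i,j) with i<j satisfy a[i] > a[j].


For each element, count the later elements that are smaller than it:
  12 (index 0): smaller elements after it = [4, 2] -> 2
  4 (index 1): smaller elements after it = [2] -> 1
  2 (index 2): smaller elements after it = [] -> 0
Total inversions = 2 + 1 + 0 = 3
Final answer: 3


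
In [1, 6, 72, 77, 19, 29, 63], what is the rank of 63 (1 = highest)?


Sort descending: [77, 72, 63, 29, 19, 6, 1]
Find 63 in the sorted list.
63 is at position 3.
Final answer: 3


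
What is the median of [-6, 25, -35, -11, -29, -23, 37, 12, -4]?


First, sort the list: [-35, -29, -23, -11, -6, -4, 12, 25, 37]
The list has 9 elements (odd count).
The middle index is 4 (0-based), and the element there is -6.
Final answer: -6


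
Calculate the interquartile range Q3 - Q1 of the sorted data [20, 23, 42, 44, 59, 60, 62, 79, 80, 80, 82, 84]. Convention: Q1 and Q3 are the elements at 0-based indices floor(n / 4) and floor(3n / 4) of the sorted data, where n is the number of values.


The data has n = 12 elements.
Q1 index = floor(12 / 4) = floor(3) = 3; Q3 index = floor(3 * 12 / 4) = floor(9) = 9
Q1 = element at index 3 = 44
Q3 = element at index 9 = 80
IQR = 80 - 44 = 36
Final answer: 36


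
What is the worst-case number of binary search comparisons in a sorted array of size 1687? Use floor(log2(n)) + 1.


Binary search halves the search space each step.
Maximum comparisons = floor(log2(1687)) + 1
log2(1687) = 10.7202
floor(log2(1687)) = 10, so 10 + 1 = 11
Final answer: 11


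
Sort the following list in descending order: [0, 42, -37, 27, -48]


Original list: [0, 42, -37, 27, -48]
Repeatedly take the largest remaining element:
  Remaining [0, 42, -37, 27, -48] -> largest is 42
  Remaining [0, -37, 27, -48] -> largest is 27
  Remaining [0, -37, -48] -> largest is 0
  Remaining [-37, -48] -> largest is -37
  Remaining [-48] -> largest is -48
Collecting the picks in order gives the descending list.
Final answer: [42, 27, 0, -37, -48]


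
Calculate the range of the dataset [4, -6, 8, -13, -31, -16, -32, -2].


Maximum value: 8
Minimum value: -32
Range = 8 - (-32) = 40
Final answer: 40


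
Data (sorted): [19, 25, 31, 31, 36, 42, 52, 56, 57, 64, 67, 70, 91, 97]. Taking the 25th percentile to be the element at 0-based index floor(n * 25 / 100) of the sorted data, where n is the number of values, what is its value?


The dataset has n = 14 elements.
Index = floor(14 * 25 / 100) = floor(350 / 100) = floor(3.5) = 3
Counting from index 0 in the sorted data, the element at index 3 is 31.
Final answer: 31


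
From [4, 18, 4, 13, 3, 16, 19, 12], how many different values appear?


List all unique values:
Distinct values: [3, 4, 12, 13, 16, 18, 19]
Count = 7
Final answer: 7


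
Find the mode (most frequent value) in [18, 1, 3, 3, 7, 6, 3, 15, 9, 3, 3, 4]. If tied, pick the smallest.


Count the frequency of each value:
  1 appears 1 time(s)
  3 appears 5 time(s)
  4 appears 1 time(s)
  6 appears 1 time(s)
  7 appears 1 time(s)
  9 appears 1 time(s)
  15 appears 1 time(s)
  18 appears 1 time(s)
Maximum frequency is 5.
Only 3 reaches that frequency, so it is the mode.
Final answer: 3


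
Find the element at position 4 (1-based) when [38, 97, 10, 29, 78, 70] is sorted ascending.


Sort ascending: [10, 29, 38, 70, 78, 97]
The 4th element (1-indexed) is at index 3.
Value = 70
Final answer: 70


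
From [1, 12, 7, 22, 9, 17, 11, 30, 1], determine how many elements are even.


Check each element:
  1 is odd
  12 is even
  7 is odd
  22 is even
  9 is odd
  17 is odd
  11 is odd
  30 is even
  1 is odd
Evens: [12, 22, 30]
Count of evens = 3
Final answer: 3


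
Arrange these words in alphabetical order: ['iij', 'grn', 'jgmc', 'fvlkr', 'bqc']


Compare strings character by character (the first differing letter decides):
  'bqc' < 'fvlkr' since 'b' < 'f' at position 1
  'fvlkr' < 'grn' since 'f' < 'g' at position 1
  'grn' < 'iij' since 'g' < 'i' at position 1
  'iij' < 'jgmc' since 'i' < 'j' at position 1
Chaining these comparisons gives the alphabetical order.
Final answer: ['bqc', 'fvlkr', 'grn', 'iij', 'jgmc']


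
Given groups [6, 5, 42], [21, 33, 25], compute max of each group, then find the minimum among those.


Find max of each group:
  Group 1: [6, 5, 42] -> max = 42
  Group 2: [21, 33, 25] -> max = 33
Maxes: [42, 33]
Minimum of maxes = 33
Final answer: 33


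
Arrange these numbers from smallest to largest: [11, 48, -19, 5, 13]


Original list: [11, 48, -19, 5, 13]
Repeatedly take the smallest remaining element:
  Remaining [11, 48, -19, 5, 13] -> smallest is -19
  Remaining [11, 48, 5, 13] -> smallest is 5
  Remaining [11, 48, 13] -> smallest is 11
  Remaining [48, 13] -> smallest is 13
  Remaining [48] -> smallest is 48
Collecting the picks in order gives the sorted list.
Final answer: [-19, 5, 11, 13, 48]


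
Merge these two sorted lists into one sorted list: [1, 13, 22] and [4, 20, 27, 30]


List A: [1, 13, 22]
List B: [4, 20, 27, 30]
Repeatedly compare the front elements and take the smaller:
  1 vs 4 -> take 1
  13 vs 4 -> take 4
  13 vs 20 -> take 13
  22 vs 20 -> take 20
  22 vs 27 -> take 22
  A is exhausted; append the rest of B: [27, 30]
Final answer: [1, 4, 13, 20, 22, 27, 30]


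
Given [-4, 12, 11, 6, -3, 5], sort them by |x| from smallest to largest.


Compute absolute values:
  |-4| = 4
  |12| = 12
  |11| = 11
  |6| = 6
  |-3| = 3
  |5| = 5
Absolute values in increasing order: 3 < 4 < 5 < 6 < 11 < 12
Listing the original numbers in that order gives the answer.
Final answer: [-3, -4, 5, 6, 11, 12]


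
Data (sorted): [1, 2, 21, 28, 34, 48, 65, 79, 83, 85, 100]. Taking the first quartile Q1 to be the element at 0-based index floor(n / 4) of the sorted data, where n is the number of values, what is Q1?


The list has n = 11 elements.
Q1 index = floor(11 / 4) = floor(2.75) = 2
Counting from index 0 in the sorted data, the element at index 2 is 21.
Final answer: 21


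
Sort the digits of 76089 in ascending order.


The number 76089 has digits: 7, 6, 0, 8, 9
Sorted: 0, 6, 7, 8, 9
Joining the sorted digits gives the result.
Final answer: 06789


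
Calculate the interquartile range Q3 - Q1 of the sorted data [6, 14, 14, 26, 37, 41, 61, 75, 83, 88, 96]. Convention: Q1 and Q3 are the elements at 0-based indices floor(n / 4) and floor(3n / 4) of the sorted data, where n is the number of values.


The data has n = 11 elements.
Q1 index = floor(11 / 4) = floor(2.75) = 2; Q3 index = floor(3 * 11 / 4) = floor(8.25) = 8
Q1 = element at index 2 = 14
Q3 = element at index 8 = 83
IQR = 83 - 14 = 69
Final answer: 69


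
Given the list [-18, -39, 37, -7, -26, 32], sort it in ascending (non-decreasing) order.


Original list: [-18, -39, 37, -7, -26, 32]
Repeatedly take the smallest remaining element:
  Remaining [-18, -39, 37, -7, -26, 32] -> smallest is -39
  Remaining [-18, 37, -7, -26, 32] -> smallest is -26
  Remaining [-18, 37, -7, 32] -> smallest is -18
  Remaining [37, -7, 32] -> smallest is -7
  Remaining [37, 32] -> smallest is 32
  Remaining [37] -> smallest is 37
Collecting the picks in order gives the sorted list.
Final answer: [-39, -26, -18, -7, 32, 37]


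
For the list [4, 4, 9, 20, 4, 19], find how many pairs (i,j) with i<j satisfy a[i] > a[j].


For each element, count the later elements that are smaller than it:
  4 (index 0): smaller elements after it = [] -> 0
  4 (index 1): smaller elements after it = [] -> 0
  9 (index 2): smaller elements after it = [4] -> 1
  20 (index 3): smaller elements after it = [4, 19] -> 2
  4 (index 4): smaller elements after it = [] -> 0
Total inversions = 0 + 0 + 1 + 2 + 0 = 3
Final answer: 3


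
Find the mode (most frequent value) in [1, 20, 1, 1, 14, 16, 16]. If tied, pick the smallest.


Count the frequency of each value:
  1 appears 3 time(s)
  14 appears 1 time(s)
  16 appears 2 time(s)
  20 appears 1 time(s)
Maximum frequency is 3.
Only 1 reaches that frequency, so it is the mode.
Final answer: 1


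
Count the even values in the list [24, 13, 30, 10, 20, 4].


Check each element:
  24 is even
  13 is odd
  30 is even
  10 is even
  20 is even
  4 is even
Evens: [24, 30, 10, 20, 4]
Count of evens = 5
Final answer: 5


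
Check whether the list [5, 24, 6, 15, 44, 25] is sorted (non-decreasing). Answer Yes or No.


Check consecutive pairs:
  5 <= 24? True
  24 <= 6? False
  6 <= 15? True
  15 <= 44? True
  44 <= 25? False
2 consecutive pair(s) are out of order, so the list is not sorted.
Final answer: No


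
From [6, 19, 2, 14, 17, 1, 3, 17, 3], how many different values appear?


List all unique values:
Distinct values: [1, 2, 3, 6, 14, 17, 19]
Count = 7
Final answer: 7


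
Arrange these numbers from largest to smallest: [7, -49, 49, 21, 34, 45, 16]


Original list: [7, -49, 49, 21, 34, 45, 16]
Repeatedly take the largest remaining element:
  Remaining [7, -49, 49, 21, 34, 45, 16] -> largest is 49
  Remaining [7, -49, 21, 34, 45, 16] -> largest is 45
  Remaining [7, -49, 21, 34, 16] -> largest is 34
  Remaining [7, -49, 21, 16] -> largest is 21
  Remaining [7, -49, 16] -> largest is 16
  Remaining [7, -49] -> largest is 7
  Remaining [-49] -> largest is -49
Collecting the picks in order gives the descending list.
Final answer: [49, 45, 34, 21, 16, 7, -49]
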